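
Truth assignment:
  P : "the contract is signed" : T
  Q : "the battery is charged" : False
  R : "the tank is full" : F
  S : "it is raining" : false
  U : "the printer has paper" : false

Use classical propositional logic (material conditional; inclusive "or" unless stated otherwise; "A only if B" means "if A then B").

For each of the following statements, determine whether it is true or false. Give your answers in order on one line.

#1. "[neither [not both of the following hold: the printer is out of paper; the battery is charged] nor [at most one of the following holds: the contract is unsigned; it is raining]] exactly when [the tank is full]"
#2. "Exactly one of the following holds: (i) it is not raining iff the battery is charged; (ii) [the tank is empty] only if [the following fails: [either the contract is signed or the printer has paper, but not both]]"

#1: This is ((¬U ↑ Q) ↓ (¬P ↑ S)) ↔ R.

¬U = ¬F = T
¬U ↑ Q = T ↑ F = T
¬P = ¬T = F
¬P ↑ S = F ↑ F = T
(¬U ↑ Q) ↓ (¬P ↑ S) = T ↓ T = F
((¬U ↑ Q) ↓ (¬P ↑ S)) ↔ R = F ↔ F = T
Thus #1 is true.

#2: Formalization: (¬S ↔ Q) ⊕ (¬R → ¬(P ⊕ U))

¬S = ¬F = T
¬S ↔ Q = T ↔ F = F
¬R = ¬F = T
P ⊕ U = T ⊕ F = T
¬(P ⊕ U) = ¬T = F
¬R → ¬(P ⊕ U) = T → F = F
(¬S ↔ Q) ⊕ (¬R → ¬(P ⊕ U)) = F ⊕ F = F
Hence #2 is false.

#1 T, #2 F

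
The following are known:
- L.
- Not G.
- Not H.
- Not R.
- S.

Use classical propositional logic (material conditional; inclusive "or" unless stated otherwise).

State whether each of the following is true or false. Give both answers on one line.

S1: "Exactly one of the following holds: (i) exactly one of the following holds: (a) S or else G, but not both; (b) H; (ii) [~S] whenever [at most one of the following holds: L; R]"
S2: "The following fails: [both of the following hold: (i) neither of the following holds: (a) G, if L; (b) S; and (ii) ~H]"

S1 T / S2 T

S1: Formalization: ((S ⊕ G) ⊕ H) ⊕ ((L ↑ R) → ¬S)

S ⊕ G = T ⊕ F = T
(S ⊕ G) ⊕ H = T ⊕ F = T
L ↑ R = T ↑ F = T
¬S = ¬T = F
(L ↑ R) → ¬S = T → F = F
((S ⊕ G) ⊕ H) ⊕ ((L ↑ R) → ¬S) = T ⊕ F = T
Hence S1 is true.

S2: Parsed as ¬(((L → G) ↓ S) ∧ ¬H)

L → G = T → F = F
(L → G) ↓ S = F ↓ T = F
¬H = ¬F = T
((L → G) ↓ S) ∧ ¬H = F ∧ T = F
¬(((L → G) ↓ S) ∧ ¬H) = ¬F = T
So S2 is true.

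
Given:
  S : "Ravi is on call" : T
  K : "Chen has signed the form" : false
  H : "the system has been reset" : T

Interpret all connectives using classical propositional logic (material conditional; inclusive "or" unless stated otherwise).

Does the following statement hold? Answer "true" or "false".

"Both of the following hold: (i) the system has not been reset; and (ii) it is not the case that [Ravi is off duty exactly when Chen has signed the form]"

Values: H=T, S=T, K=F.
This is ¬H ∧ ¬(¬S ↔ K).

¬H = ¬T = F
¬S = ¬T = F
¬S ↔ K = F ↔ F = T
¬(¬S ↔ K) = ¬T = F
¬H ∧ ¬(¬S ↔ K) = F ∧ F = F

false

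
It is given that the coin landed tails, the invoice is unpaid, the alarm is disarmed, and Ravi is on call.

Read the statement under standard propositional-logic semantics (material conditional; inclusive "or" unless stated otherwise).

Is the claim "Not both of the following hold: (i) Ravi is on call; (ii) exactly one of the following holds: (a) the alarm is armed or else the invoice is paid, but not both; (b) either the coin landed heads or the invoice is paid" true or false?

Let U = "Ravi is on call" (True), S = "the alarm is armed" (False), M = "the invoice is paid" (False), P = "the coin landed heads" (False).
Formalization: U nand ((S xor M) xor (P or M))

S xor M = False xor False = False
P or M = False or False = False
(S xor M) xor (P or M) = False xor False = False
U nand ((S xor M) xor (P or M)) = True nand False = True

True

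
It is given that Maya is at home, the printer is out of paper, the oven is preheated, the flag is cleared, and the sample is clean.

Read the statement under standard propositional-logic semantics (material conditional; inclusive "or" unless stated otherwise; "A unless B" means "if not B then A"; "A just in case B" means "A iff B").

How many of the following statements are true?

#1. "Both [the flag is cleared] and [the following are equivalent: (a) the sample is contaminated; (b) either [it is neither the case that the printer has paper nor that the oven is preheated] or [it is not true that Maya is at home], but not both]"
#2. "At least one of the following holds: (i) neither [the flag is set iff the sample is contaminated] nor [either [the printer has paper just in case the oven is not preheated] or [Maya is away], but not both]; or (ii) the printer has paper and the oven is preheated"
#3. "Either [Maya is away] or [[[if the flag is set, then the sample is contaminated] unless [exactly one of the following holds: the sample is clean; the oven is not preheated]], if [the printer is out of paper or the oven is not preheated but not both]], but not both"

Let S = "the flag is set" (False), U = "the sample is contaminated" (False), Q = "the printer has paper" (False), R = "the oven is preheated" (True), P = "Maya is at home" (True).

#1: Parsed as not S and (U iff ((Q nor R) xor not P))

not S = not False = True
Q nor R = False nor True = False
not P = not True = False
(Q nor R) xor not P = False xor False = False
U iff ((Q nor R) xor not P) = False iff False = True
not S and (U iff ((Q nor R) xor not P)) = True and True = True
Hence #1 is true.

#2: This is ((S iff U) nor ((Q iff not R) xor not P)) or (Q and R).

S iff U = False iff False = True
not R = not True = False
Q iff not R = False iff False = True
not P = not True = False
(Q iff not R) xor not P = True xor False = True
(S iff U) nor ((Q iff not R) xor not P) = True nor True = False
Q and R = False and True = False
((S iff U) nor ((Q iff not R) xor not P)) or (Q and R) = False or False = False
So #2 is false.

#3: In symbols: not P xor ((not Q xor not R) -> ((S -> U) or (not U xor not R)))

not P = not True = False
not Q = not False = True
not R = not True = False
not Q xor not R = True xor False = True
S -> U = False -> False = True
not U = not False = True
not R = not True = False
not U xor not R = True xor False = True
(S -> U) or (not U xor not R) = True or True = True
(not Q xor not R) -> ((S -> U) or (not U xor not R)) = True -> True = True
not P xor ((not Q xor not R) -> ((S -> U) or (not U xor not R))) = False xor True = True
Hence #3 is true.

Count: 2.

2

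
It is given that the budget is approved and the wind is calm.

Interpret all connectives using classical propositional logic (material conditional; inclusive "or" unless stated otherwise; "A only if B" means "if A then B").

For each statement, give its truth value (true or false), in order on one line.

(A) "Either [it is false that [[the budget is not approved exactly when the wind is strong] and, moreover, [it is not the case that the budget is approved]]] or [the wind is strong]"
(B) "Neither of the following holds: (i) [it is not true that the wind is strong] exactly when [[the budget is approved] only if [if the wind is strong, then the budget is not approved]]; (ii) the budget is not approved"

(A) true / (B) false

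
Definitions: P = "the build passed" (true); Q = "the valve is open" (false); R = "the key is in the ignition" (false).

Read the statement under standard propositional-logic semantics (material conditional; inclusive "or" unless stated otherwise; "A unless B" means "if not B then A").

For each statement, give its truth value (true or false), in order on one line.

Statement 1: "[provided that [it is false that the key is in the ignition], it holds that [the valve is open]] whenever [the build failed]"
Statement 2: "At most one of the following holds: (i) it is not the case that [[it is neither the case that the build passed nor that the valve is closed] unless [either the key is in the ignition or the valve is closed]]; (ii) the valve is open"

Statement 1 True, Statement 2 True

Statement 1: This is not P -> (not R -> Q).

not P = not True = False
not R = not False = True
not R -> Q = True -> False = False
not P -> (not R -> Q) = False -> False = True
Hence Statement 1 is true.

Statement 2: Parsed as not ((P nor not Q) or (R or not Q)) nand Q

not Q = not False = True
P nor not Q = True nor True = False
not Q = not False = True
R or not Q = False or True = True
(P nor not Q) or (R or not Q) = False or True = True
not ((P nor not Q) or (R or not Q)) = not True = False
not ((P nor not Q) or (R or not Q)) nand Q = False nand False = True
Hence Statement 2 is true.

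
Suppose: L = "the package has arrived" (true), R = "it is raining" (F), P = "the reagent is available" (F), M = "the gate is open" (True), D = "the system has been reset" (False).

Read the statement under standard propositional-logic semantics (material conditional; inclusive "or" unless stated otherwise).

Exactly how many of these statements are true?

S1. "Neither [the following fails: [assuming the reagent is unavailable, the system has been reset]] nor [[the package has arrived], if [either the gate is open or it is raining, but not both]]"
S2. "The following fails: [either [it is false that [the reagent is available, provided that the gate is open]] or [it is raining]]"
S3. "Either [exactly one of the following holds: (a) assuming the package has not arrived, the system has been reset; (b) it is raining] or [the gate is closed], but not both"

1

S1: In symbols: not (not P -> D) nor ((M xor R) -> L)

not P = not False = True
not P -> D = True -> False = False
not (not P -> D) = not False = True
M xor R = True xor False = True
(M xor R) -> L = True -> True = True
not (not P -> D) nor ((M xor R) -> L) = True nor True = False
Thus S1 is false.

S2: Formalization: not (not (M -> P) or R)

M -> P = True -> False = False
not (M -> P) = not False = True
not (M -> P) or R = True or False = True
not (not (M -> P) or R) = not True = False
So S2 is false.

S3: In symbols: ((not L -> D) xor R) xor not M

not L = not True = False
not L -> D = False -> False = True
(not L -> D) xor R = True xor False = True
not M = not True = False
((not L -> D) xor R) xor not M = True xor False = True
Thus S3 is true.

True statements: 1 (S3).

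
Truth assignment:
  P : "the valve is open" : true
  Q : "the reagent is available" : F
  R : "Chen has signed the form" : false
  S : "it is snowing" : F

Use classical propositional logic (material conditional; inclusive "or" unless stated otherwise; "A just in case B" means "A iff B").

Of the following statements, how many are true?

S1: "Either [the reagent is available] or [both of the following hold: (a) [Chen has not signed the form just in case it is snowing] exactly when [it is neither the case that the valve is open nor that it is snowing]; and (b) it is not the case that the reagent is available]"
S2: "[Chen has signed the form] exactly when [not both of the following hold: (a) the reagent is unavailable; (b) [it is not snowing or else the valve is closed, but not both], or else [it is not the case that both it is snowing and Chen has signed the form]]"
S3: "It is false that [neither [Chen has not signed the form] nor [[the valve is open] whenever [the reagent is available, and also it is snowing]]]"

S1: Parsed as Q or (((not R iff S) iff (P nor S)) and not Q)

not R = not False = True
not R iff S = True iff False = False
P nor S = True nor False = False
(not R iff S) iff (P nor S) = False iff False = True
not Q = not False = True
((not R iff S) iff (P nor S)) and not Q = True and True = True
Q or (((not R iff S) iff (P nor S)) and not Q) = False or True = True
Hence S1 is true.

S2: Parsed as R iff (not Q nand ((not S xor not P) or (S nand R)))

not Q = not False = True
not S = not False = True
not P = not True = False
not S xor not P = True xor False = True
S nand R = False nand False = True
(not S xor not P) or (S nand R) = True or True = True
not Q nand ((not S xor not P) or (S nand R)) = True nand True = False
R iff (not Q nand ((not S xor not P) or (S nand R))) = False iff False = True
So S2 is true.

S3: Formalization: not (not R nor ((Q and S) -> P))

not R = not False = True
Q and S = False and False = False
(Q and S) -> P = False -> True = True
not R nor ((Q and S) -> P) = True nor True = False
not (not R nor ((Q and S) -> P)) = not False = True
Hence S3 is true.

3 of the 3 statements are true (S1, S2, S3).

3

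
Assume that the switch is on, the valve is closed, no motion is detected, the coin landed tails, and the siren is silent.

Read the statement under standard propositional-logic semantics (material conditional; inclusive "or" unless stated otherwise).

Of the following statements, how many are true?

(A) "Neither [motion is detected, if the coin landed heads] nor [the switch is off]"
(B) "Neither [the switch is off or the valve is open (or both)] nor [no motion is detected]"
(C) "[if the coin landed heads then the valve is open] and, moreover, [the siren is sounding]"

0

Let S = "the coin landed heads" (False), R = "motion is detected" (False), P = "the switch is on" (True), Q = "the valve is open" (False), U = "the siren is sounding" (False).

(A): In symbols: (S -> R) nor not P

S -> R = False -> False = True
not P = not True = False
(S -> R) nor not P = True nor False = False
Hence (A) is false.

(B): Parsed as (not P or Q) nor not R

not P = not True = False
not P or Q = False or False = False
not R = not False = True
(not P or Q) nor not R = False nor True = False
Thus (B) is false.

(C): Formalization: (S -> Q) and U

S -> Q = False -> False = True
(S -> Q) and U = True and False = False
Thus (C) is false.

0 of the 3 statements are true (none).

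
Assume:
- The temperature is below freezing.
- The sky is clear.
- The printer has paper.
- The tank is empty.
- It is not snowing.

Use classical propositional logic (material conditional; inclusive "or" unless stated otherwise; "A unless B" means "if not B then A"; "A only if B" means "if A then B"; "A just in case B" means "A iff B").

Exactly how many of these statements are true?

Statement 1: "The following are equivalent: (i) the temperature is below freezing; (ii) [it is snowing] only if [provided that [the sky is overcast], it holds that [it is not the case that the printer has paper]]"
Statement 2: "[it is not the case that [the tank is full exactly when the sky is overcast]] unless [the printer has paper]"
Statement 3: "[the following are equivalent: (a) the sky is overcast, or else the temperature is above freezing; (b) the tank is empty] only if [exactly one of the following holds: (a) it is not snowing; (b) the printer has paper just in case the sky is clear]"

Let P = "the temperature is below freezing" (T), U = "it is snowing" (F), Q = "the sky is overcast" (F), R = "the printer has paper" (T), S = "the tank is full" (F).

Statement 1: This is P ↔ (U → (Q → ¬R)).

¬R = ¬T = F
Q → ¬R = F → F = T
U → (Q → ¬R) = F → T = T
P ↔ (U → (Q → ¬R)) = T ↔ T = T
Hence Statement 1 is true.

Statement 2: Parsed as ¬(S ↔ Q) ∨ R

S ↔ Q = F ↔ F = T
¬(S ↔ Q) = ¬T = F
¬(S ↔ Q) ∨ R = F ∨ T = T
Thus Statement 2 is true.

Statement 3: Formalization: ((Q ∨ ¬P) ↔ ¬S) → (¬U ⊕ (R ↔ ¬Q))

¬P = ¬T = F
Q ∨ ¬P = F ∨ F = F
¬S = ¬F = T
(Q ∨ ¬P) ↔ ¬S = F ↔ T = F
¬U = ¬F = T
¬Q = ¬F = T
R ↔ ¬Q = T ↔ T = T
¬U ⊕ (R ↔ ¬Q) = T ⊕ T = F
((Q ∨ ¬P) ↔ ¬S) → (¬U ⊕ (R ↔ ¬Q)) = F → F = T
Hence Statement 3 is true.

3 of the 3 statements are true (Statement 1, Statement 2, Statement 3).

3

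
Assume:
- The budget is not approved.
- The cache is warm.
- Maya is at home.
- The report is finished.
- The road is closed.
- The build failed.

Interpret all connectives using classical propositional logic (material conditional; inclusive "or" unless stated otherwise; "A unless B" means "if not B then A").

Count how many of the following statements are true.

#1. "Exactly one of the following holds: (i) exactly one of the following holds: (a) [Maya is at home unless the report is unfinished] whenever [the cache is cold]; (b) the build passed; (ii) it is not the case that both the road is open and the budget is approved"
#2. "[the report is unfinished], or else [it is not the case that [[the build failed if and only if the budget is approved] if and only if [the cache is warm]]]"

Let U = "the cache is warm" (T), K = "Maya is at home" (T), L = "the report is finished" (T), G = "the build passed" (F), V = "the road is closed" (T), Q = "the budget is approved" (F).

#1: Parsed as ((~U -> (K | ~L)) xor G) xor (~V nand Q)

~U = ~T = F
~L = ~T = F
K | ~L = T | F = T
~U -> (K | ~L) = F -> T = T
(~U -> (K | ~L)) xor G = T xor F = T
~V = ~T = F
~V nand Q = F nand F = T
((~U -> (K | ~L)) xor G) xor (~V nand Q) = T xor T = F
Thus #1 is false.

#2: This is ~L | ~((~G <-> Q) <-> U).

~L = ~T = F
~G = ~F = T
~G <-> Q = T <-> F = F
(~G <-> Q) <-> U = F <-> T = F
~((~G <-> Q) <-> U) = ~F = T
~L | ~((~G <-> Q) <-> U) = F | T = T
Hence #2 is true.

Count: 1.

1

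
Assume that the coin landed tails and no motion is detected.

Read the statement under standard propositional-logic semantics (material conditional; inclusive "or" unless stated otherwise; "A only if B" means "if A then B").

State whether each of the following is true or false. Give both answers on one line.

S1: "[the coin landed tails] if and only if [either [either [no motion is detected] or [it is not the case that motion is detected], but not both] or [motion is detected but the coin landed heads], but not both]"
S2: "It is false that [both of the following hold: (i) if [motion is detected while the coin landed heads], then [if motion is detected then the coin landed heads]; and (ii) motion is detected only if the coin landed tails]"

S1 false / S2 false

Let H = "the coin landed heads" (F), V = "motion is detected" (F).

S1: This is ~H <-> ((~V xor ~V) xor (V & H)).

~H = ~F = T
~V = ~F = T
~V = ~F = T
~V xor ~V = T xor T = F
V & H = F & F = F
(~V xor ~V) xor (V & H) = F xor F = F
~H <-> ((~V xor ~V) xor (V & H)) = T <-> F = F
So S1 is false.

S2: In symbols: ~(((V & H) -> (V -> H)) & (V -> ~H))

V & H = F & F = F
V -> H = F -> F = T
(V & H) -> (V -> H) = F -> T = T
~H = ~F = T
V -> ~H = F -> T = T
((V & H) -> (V -> H)) & (V -> ~H) = T & T = T
~(((V & H) -> (V -> H)) & (V -> ~H)) = ~T = F
Thus S2 is false.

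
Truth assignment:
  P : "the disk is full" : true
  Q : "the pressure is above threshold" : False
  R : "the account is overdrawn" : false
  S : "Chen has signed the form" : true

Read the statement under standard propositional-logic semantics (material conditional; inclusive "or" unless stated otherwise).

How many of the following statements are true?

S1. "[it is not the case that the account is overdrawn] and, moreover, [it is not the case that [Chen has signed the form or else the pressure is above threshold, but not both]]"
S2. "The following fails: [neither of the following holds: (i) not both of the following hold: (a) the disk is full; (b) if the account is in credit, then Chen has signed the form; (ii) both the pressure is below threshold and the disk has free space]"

0

S1: Formalization: ~R & ~(S xor Q)

~R = ~F = T
S xor Q = T xor F = T
~(S xor Q) = ~T = F
~R & ~(S xor Q) = T & F = F
Hence S1 is false.

S2: This is ~((P nand (~R -> S)) nor (~Q & ~P)).

~R = ~F = T
~R -> S = T -> T = T
P nand (~R -> S) = T nand T = F
~Q = ~F = T
~P = ~T = F
~Q & ~P = T & F = F
(P nand (~R -> S)) nor (~Q & ~P) = F nor F = T
~((P nand (~R -> S)) nor (~Q & ~P)) = ~T = F
So S2 is false.

True statements: 0 (none).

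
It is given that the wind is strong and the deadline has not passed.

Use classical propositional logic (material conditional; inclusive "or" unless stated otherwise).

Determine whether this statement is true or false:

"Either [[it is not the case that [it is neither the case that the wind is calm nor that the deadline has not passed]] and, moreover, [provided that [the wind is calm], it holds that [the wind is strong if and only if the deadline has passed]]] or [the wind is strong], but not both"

Let P = "the wind is strong" (T), Q = "the deadline has passed" (F).
This is (~(~P nor ~Q) & (~P -> (P <-> Q))) xor P.

~P = ~T = F
~Q = ~F = T
~P nor ~Q = F nor T = F
~(~P nor ~Q) = ~F = T
~P = ~T = F
P <-> Q = T <-> F = F
~P -> (P <-> Q) = F -> F = T
~(~P nor ~Q) & (~P -> (P <-> Q)) = T & T = T
(~(~P nor ~Q) & (~P -> (P <-> Q))) xor P = T xor T = F

false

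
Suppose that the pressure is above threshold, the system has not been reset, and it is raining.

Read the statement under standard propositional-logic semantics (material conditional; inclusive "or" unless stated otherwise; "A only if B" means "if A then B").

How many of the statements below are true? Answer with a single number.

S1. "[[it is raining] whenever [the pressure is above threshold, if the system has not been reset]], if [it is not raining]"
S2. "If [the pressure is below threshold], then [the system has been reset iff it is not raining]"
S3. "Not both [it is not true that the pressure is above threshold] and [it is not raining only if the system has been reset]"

3

Let V = "it is raining" (True), S = "the system has been reset" (False), R = "the pressure is above threshold" (True).

S1: This is not V -> ((not S -> R) -> V).

not V = not True = False
not S = not False = True
not S -> R = True -> True = True
(not S -> R) -> V = True -> True = True
not V -> ((not S -> R) -> V) = False -> True = True
Thus S1 is true.

S2: Formalization: not R -> (S iff not V)

not R = not True = False
not V = not True = False
S iff not V = False iff False = True
not R -> (S iff not V) = False -> True = True
Thus S2 is true.

S3: This is not R nand (not V -> S).

not R = not True = False
not V = not True = False
not V -> S = False -> False = True
not R nand (not V -> S) = False nand True = True
Thus S3 is true.

True statements: 3 (S1, S2, S3).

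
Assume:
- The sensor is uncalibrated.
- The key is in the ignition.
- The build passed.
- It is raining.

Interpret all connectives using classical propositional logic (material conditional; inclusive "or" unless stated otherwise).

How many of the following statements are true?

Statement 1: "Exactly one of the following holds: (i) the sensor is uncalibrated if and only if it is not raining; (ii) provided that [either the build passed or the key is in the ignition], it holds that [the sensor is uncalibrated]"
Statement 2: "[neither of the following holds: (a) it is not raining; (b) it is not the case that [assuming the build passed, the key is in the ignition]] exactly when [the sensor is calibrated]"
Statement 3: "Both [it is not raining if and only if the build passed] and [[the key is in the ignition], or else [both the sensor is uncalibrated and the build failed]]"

1

Let P = "the sensor is calibrated" (F), S = "it is raining" (T), R = "the build passed" (T), Q = "the key is in the ignition" (T).

Statement 1: In symbols: (¬P ↔ ¬S) ⊕ ((R ∨ Q) → ¬P)

¬P = ¬F = T
¬S = ¬T = F
¬P ↔ ¬S = T ↔ F = F
R ∨ Q = T ∨ T = T
¬P = ¬F = T
(R ∨ Q) → ¬P = T → T = T
(¬P ↔ ¬S) ⊕ ((R ∨ Q) → ¬P) = F ⊕ T = T
Thus Statement 1 is true.

Statement 2: Parsed as (¬S ↓ ¬(R → Q)) ↔ P

¬S = ¬T = F
R → Q = T → T = T
¬(R → Q) = ¬T = F
¬S ↓ ¬(R → Q) = F ↓ F = T
(¬S ↓ ¬(R → Q)) ↔ P = T ↔ F = F
Thus Statement 2 is false.

Statement 3: In symbols: (¬S ↔ R) ∧ (Q ∨ (¬P ∧ ¬R))

¬S = ¬T = F
¬S ↔ R = F ↔ T = F
¬P = ¬F = T
¬R = ¬T = F
¬P ∧ ¬R = T ∧ F = F
Q ∨ (¬P ∧ ¬R) = T ∨ F = T
(¬S ↔ R) ∧ (Q ∨ (¬P ∧ ¬R)) = F ∧ T = F
Thus Statement 3 is false.

1 of the 3 statements is true (Statement 1).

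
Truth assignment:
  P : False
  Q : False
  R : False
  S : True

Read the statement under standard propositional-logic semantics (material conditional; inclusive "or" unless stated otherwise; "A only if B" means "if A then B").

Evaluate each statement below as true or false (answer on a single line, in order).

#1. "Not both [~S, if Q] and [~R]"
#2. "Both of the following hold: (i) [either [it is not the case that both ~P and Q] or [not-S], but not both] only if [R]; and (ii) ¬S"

#1 False; #2 False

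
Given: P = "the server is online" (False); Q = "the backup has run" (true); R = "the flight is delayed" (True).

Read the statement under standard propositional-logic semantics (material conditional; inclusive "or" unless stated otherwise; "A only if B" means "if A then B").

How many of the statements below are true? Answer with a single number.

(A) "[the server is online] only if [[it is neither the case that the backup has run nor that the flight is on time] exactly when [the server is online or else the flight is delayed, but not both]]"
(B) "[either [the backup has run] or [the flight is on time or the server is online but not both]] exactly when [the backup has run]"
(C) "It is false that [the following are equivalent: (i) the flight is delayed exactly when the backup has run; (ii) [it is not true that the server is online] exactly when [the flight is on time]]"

(A): In symbols: P -> ((Q nor not R) iff (P xor R))

not R = not True = False
Q nor not R = True nor False = False
P xor R = False xor True = True
(Q nor not R) iff (P xor R) = False iff True = False
P -> ((Q nor not R) iff (P xor R)) = False -> False = True
Hence (A) is true.

(B): This is (Q or (not R xor P)) iff Q.

not R = not True = False
not R xor P = False xor False = False
Q or (not R xor P) = True or False = True
(Q or (not R xor P)) iff Q = True iff True = True
Hence (B) is true.

(C): Formalization: not ((R iff Q) iff (not P iff not R))

R iff Q = True iff True = True
not P = not False = True
not R = not True = False
not P iff not R = True iff False = False
(R iff Q) iff (not P iff not R) = True iff False = False
not ((R iff Q) iff (not P iff not R)) = not False = True
Hence (C) is true.

True statements: 3 ((A), (B), (C)).

3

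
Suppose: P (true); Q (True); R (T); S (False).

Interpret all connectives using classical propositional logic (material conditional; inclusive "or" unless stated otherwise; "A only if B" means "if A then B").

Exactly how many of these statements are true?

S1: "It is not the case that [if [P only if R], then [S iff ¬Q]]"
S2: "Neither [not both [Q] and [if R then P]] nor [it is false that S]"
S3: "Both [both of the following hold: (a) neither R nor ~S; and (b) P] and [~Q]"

S1: Formalization: ¬((P → R) → (S ↔ ¬Q))

P → R = T → T = T
¬Q = ¬T = F
S ↔ ¬Q = F ↔ F = T
(P → R) → (S ↔ ¬Q) = T → T = T
¬((P → R) → (S ↔ ¬Q)) = ¬T = F
Hence S1 is false.

S2: Parsed as (Q ↑ (R → P)) ↓ ¬S

R → P = T → T = T
Q ↑ (R → P) = T ↑ T = F
¬S = ¬F = T
(Q ↑ (R → P)) ↓ ¬S = F ↓ T = F
Hence S2 is false.

S3: This is ((R ↓ ¬S) ∧ P) ∧ ¬Q.

¬S = ¬F = T
R ↓ ¬S = T ↓ T = F
(R ↓ ¬S) ∧ P = F ∧ T = F
¬Q = ¬T = F
((R ↓ ¬S) ∧ P) ∧ ¬Q = F ∧ F = F
So S3 is false.

0 of the 3 statements are true (none).

0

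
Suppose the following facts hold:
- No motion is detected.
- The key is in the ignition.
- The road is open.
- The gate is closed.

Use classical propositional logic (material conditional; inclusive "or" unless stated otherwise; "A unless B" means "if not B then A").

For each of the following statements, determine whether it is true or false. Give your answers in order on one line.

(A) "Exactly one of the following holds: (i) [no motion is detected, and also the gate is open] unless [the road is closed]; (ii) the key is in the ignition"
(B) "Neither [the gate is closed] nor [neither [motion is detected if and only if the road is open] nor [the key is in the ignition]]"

(A) T / (B) F

Let S = "motion is detected" (F), U = "the gate is open" (F), M = "the road is closed" (F), H = "the key is in the ignition" (T).

(A): This is ((~S & U) | M) xor H.

~S = ~F = T
~S & U = T & F = F
(~S & U) | M = F | F = F
((~S & U) | M) xor H = F xor T = T
Thus (A) is true.

(B): Parsed as ~U nor ((S <-> ~M) nor H)

~U = ~F = T
~M = ~F = T
S <-> ~M = F <-> T = F
(S <-> ~M) nor H = F nor T = F
~U nor ((S <-> ~M) nor H) = T nor F = F
Hence (B) is false.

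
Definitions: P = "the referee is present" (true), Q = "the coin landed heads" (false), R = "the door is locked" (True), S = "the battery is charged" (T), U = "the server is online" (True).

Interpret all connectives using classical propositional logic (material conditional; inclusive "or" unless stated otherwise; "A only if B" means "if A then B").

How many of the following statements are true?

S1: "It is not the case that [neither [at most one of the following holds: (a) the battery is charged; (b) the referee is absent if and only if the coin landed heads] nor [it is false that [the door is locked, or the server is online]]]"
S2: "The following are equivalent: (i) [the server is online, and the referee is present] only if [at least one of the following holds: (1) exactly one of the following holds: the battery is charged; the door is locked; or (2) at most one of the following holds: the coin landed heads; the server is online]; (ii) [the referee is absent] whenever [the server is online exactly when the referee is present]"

S1: In symbols: not ((S nand (not P iff Q)) nor not (R or U))

not P = not True = False
not P iff Q = False iff False = True
S nand (not P iff Q) = True nand True = False
R or U = True or True = True
not (R or U) = not True = False
(S nand (not P iff Q)) nor not (R or U) = False nor False = True
not ((S nand (not P iff Q)) nor not (R or U)) = not True = False
Thus S1 is false.

S2: In symbols: ((U and P) -> ((S xor R) or (Q nand U))) iff ((U iff P) -> not P)

U and P = True and True = True
S xor R = True xor True = False
Q nand U = False nand True = True
(S xor R) or (Q nand U) = False or True = True
(U and P) -> ((S xor R) or (Q nand U)) = True -> True = True
U iff P = True iff True = True
not P = not True = False
(U iff P) -> not P = True -> False = False
((U and P) -> ((S xor R) or (Q nand U))) iff ((U iff P) -> not P) = True iff False = False
Hence S2 is false.

Count: 0.

0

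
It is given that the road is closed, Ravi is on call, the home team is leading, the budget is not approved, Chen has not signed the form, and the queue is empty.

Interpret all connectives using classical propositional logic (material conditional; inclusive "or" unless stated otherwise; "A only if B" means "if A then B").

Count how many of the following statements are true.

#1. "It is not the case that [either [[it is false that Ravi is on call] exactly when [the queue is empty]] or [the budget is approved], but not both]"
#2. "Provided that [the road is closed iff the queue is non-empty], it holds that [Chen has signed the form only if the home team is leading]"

2

Let N = "Ravi is on call" (T), K = "the queue is empty" (T), H = "the budget is approved" (F), L = "the road is closed" (T), D = "Chen has signed the form" (F), R = "the home team is leading" (T).

#1: This is ¬((¬N ↔ K) ⊕ H).

¬N = ¬T = F
¬N ↔ K = F ↔ T = F
(¬N ↔ K) ⊕ H = F ⊕ F = F
¬((¬N ↔ K) ⊕ H) = ¬F = T
Hence #1 is true.

#2: Parsed as (L ↔ ¬K) → (D → R)

¬K = ¬T = F
L ↔ ¬K = T ↔ F = F
D → R = F → T = T
(L ↔ ¬K) → (D → R) = F → T = T
Thus #2 is true.

True statements: 2.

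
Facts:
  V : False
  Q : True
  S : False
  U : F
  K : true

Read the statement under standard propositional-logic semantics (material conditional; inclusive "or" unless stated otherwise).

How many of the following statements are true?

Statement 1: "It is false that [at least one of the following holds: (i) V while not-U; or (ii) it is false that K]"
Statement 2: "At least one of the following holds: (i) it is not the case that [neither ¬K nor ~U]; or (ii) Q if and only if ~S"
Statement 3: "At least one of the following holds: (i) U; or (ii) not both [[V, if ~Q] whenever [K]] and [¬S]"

Statement 1: This is ¬((V ∧ ¬U) ∨ ¬K).

¬U = ¬F = T
V ∧ ¬U = F ∧ T = F
¬K = ¬T = F
(V ∧ ¬U) ∨ ¬K = F ∨ F = F
¬((V ∧ ¬U) ∨ ¬K) = ¬F = T
Thus Statement 1 is true.

Statement 2: Formalization: ¬(¬K ↓ ¬U) ∨ (Q ↔ ¬S)

¬K = ¬T = F
¬U = ¬F = T
¬K ↓ ¬U = F ↓ T = F
¬(¬K ↓ ¬U) = ¬F = T
¬S = ¬F = T
Q ↔ ¬S = T ↔ T = T
¬(¬K ↓ ¬U) ∨ (Q ↔ ¬S) = T ∨ T = T
Thus Statement 2 is true.

Statement 3: Parsed as U ∨ ((K → (¬Q → V)) ↑ ¬S)

¬Q = ¬T = F
¬Q → V = F → F = T
K → (¬Q → V) = T → T = T
¬S = ¬F = T
(K → (¬Q → V)) ↑ ¬S = T ↑ T = F
U ∨ ((K → (¬Q → V)) ↑ ¬S) = F ∨ F = F
Hence Statement 3 is false.

Count: 2.

2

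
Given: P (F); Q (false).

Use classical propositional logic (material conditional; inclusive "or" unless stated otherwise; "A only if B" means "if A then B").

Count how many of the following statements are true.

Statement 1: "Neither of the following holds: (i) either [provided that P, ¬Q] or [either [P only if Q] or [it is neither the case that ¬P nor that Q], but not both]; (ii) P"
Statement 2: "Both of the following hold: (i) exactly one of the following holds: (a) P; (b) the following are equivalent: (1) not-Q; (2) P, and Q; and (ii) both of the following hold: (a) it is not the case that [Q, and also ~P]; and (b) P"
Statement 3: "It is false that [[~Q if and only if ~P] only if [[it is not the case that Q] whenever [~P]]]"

Statement 1: In symbols: ((P -> ~Q) | ((P -> Q) xor (~P nor Q))) nor P

~Q = ~F = T
P -> ~Q = F -> T = T
P -> Q = F -> F = T
~P = ~F = T
~P nor Q = T nor F = F
(P -> Q) xor (~P nor Q) = T xor F = T
(P -> ~Q) | ((P -> Q) xor (~P nor Q)) = T | T = T
((P -> ~Q) | ((P -> Q) xor (~P nor Q))) nor P = T nor F = F
Thus Statement 1 is false.

Statement 2: In symbols: (P xor (~Q <-> (P & Q))) & (~(Q & ~P) & P)

~Q = ~F = T
P & Q = F & F = F
~Q <-> (P & Q) = T <-> F = F
P xor (~Q <-> (P & Q)) = F xor F = F
~P = ~F = T
Q & ~P = F & T = F
~(Q & ~P) = ~F = T
~(Q & ~P) & P = T & F = F
(P xor (~Q <-> (P & Q))) & (~(Q & ~P) & P) = F & F = F
Hence Statement 2 is false.

Statement 3: Parsed as ~((~Q <-> ~P) -> (~P -> ~Q))

~Q = ~F = T
~P = ~F = T
~Q <-> ~P = T <-> T = T
~P = ~F = T
~Q = ~F = T
~P -> ~Q = T -> T = T
(~Q <-> ~P) -> (~P -> ~Q) = T -> T = T
~((~Q <-> ~P) -> (~P -> ~Q)) = ~T = F
So Statement 3 is false.

Count: 0.

0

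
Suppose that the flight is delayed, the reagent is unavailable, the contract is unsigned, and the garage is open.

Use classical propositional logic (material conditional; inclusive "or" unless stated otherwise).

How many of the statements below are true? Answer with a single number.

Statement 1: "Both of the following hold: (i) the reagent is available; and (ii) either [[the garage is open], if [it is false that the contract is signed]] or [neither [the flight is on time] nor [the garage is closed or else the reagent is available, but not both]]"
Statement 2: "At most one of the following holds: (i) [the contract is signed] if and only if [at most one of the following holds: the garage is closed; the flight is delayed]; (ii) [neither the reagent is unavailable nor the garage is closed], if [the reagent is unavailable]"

1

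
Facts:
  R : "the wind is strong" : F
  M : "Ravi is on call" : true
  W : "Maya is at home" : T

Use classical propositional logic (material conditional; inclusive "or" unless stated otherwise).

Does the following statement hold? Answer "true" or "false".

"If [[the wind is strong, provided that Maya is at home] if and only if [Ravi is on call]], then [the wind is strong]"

Values: W=T, R=F, M=T.
Formalization: ((W -> R) <-> M) -> R

W -> R = T -> F = F
(W -> R) <-> M = F <-> T = F
((W -> R) <-> M) -> R = F -> F = T

The statement is true.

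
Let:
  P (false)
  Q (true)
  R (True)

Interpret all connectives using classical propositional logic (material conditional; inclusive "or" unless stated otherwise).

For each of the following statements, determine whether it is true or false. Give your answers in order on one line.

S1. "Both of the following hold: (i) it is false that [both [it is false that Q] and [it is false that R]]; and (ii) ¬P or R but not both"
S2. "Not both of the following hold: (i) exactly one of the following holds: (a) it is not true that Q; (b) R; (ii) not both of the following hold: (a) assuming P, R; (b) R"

S1: In symbols: ~(~Q & ~R) & (~P xor R)

~Q = ~T = F
~R = ~T = F
~Q & ~R = F & F = F
~(~Q & ~R) = ~F = T
~P = ~F = T
~P xor R = T xor T = F
~(~Q & ~R) & (~P xor R) = T & F = F
So S1 is false.

S2: In symbols: (~Q xor R) nand ((P -> R) nand R)

~Q = ~T = F
~Q xor R = F xor T = T
P -> R = F -> T = T
(P -> R) nand R = T nand T = F
(~Q xor R) nand ((P -> R) nand R) = T nand F = T
Hence S2 is true.

S1 F, S2 T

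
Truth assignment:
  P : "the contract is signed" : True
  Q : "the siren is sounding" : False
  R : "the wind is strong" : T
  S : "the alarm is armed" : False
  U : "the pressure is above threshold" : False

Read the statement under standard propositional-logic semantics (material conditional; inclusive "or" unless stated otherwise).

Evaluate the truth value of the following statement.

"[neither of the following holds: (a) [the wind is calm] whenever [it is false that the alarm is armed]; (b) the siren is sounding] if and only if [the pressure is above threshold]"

Parsed as ((¬S → ¬R) ↓ Q) ↔ U

¬S = ¬F = T
¬R = ¬T = F
¬S → ¬R = T → F = F
(¬S → ¬R) ↓ Q = F ↓ F = T
((¬S → ¬R) ↓ Q) ↔ U = T ↔ F = F

false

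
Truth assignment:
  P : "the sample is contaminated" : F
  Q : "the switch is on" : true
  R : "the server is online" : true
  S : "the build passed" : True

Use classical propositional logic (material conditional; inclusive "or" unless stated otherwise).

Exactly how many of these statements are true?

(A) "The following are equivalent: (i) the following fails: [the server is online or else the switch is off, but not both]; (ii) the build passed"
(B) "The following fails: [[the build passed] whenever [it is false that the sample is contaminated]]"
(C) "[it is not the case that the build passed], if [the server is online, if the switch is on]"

0

(A): Formalization: not (R xor not Q) iff S

not Q = not True = False
R xor not Q = True xor False = True
not (R xor not Q) = not True = False
not (R xor not Q) iff S = False iff True = False
So (A) is false.

(B): Formalization: not (not P -> S)

not P = not False = True
not P -> S = True -> True = True
not (not P -> S) = not True = False
So (B) is false.

(C): Formalization: (Q -> R) -> not S

Q -> R = True -> True = True
not S = not True = False
(Q -> R) -> not S = True -> False = False
Hence (C) is false.

True statements: 0 (none).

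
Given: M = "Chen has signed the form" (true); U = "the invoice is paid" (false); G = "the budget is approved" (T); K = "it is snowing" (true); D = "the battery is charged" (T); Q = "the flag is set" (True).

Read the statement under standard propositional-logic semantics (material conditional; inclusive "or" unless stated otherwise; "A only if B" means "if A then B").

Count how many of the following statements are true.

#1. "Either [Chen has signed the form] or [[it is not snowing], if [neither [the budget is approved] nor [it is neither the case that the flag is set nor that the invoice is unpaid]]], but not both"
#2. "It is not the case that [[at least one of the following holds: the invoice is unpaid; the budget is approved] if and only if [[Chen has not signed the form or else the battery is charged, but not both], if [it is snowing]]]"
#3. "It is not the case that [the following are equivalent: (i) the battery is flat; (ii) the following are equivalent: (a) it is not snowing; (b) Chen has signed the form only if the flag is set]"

0

#1: In symbols: M xor ((G nor (Q nor not U)) -> not K)

not U = not False = True
Q nor not U = True nor True = False
G nor (Q nor not U) = True nor False = False
not K = not True = False
(G nor (Q nor not U)) -> not K = False -> False = True
M xor ((G nor (Q nor not U)) -> not K) = True xor True = False
Thus #1 is false.

#2: This is not ((not U or G) iff (K -> (not M xor D))).

not U = not False = True
not U or G = True or True = True
not M = not True = False
not M xor D = False xor True = True
K -> (not M xor D) = True -> True = True
(not U or G) iff (K -> (not M xor D)) = True iff True = True
not ((not U or G) iff (K -> (not M xor D))) = not True = False
Hence #2 is false.

#3: Formalization: not (not D iff (not K iff (M -> Q)))

not D = not True = False
not K = not True = False
M -> Q = True -> True = True
not K iff (M -> Q) = False iff True = False
not D iff (not K iff (M -> Q)) = False iff False = True
not (not D iff (not K iff (M -> Q))) = not True = False
Hence #3 is false.

Count: 0.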